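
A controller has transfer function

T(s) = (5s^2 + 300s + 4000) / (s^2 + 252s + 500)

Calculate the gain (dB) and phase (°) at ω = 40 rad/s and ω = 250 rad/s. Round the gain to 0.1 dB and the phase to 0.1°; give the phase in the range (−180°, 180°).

ω = 40: 1.9 dB, 12.2°; ω = 250: 11.1 dB, 31.8°

Substitute s = j40:
Numerator: 5(j40)^2 + 300(j40) + 4000 = -4000 + j12000
Denominator: (j40)^2 + 252(j40) + 500 = -1100 + j10080
|N| = √(4000² + 12000²) ≈ 12649, ∠N ≈ 108.43°
|D| = √(1100² + 10080²) ≈ 10140, ∠D ≈ 96.23°
|T| = 12649 / 10140 ≈ 1.2474
Gain = 20 log₁₀(1.2474) ≈ 1.92 dB
∠T = 108.43° − 96.23° = 12.20°

Substitute s = j250:
Numerator: 5(j250)^2 + 300(j250) + 4000 = -308500 + j75000
Denominator: (j250)^2 + 252(j250) + 500 = -62000 + j63000
|N| = √(308500² + 75000²) ≈ 3.1749e+05, ∠N ≈ 166.34°
|D| = √(62000² + 63000²) ≈ 88391, ∠D ≈ 134.54°
|T| = 3.1749e+05 / 88391 ≈ 3.5919
Gain = 20 log₁₀(3.5919) ≈ 11.11 dB
∠T = 166.34° − 134.54° = 31.80°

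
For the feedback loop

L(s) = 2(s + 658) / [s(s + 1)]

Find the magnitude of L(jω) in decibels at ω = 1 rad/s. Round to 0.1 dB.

At s = jω = j1:
zero (s+658): 658 + j1 → |·| = √(658²+1²) = √432965 ≈ 658, ∠ = arctan(1/658) ≈ 0.09°
pole (s+1): 1 + j1 → |·| = √(1²+1²) = √2 ≈ 1.4142, ∠ = arctan(1/1) ≈ 45.00°
pole at origin: |s| = 1, ∠ = 90.00° (in denominator)
|L| = 2 · 658 / 1.4142 ≈ 930.56
Gain = 20 log₁₀(930.56) ≈ 59.37 dB

59.4 dB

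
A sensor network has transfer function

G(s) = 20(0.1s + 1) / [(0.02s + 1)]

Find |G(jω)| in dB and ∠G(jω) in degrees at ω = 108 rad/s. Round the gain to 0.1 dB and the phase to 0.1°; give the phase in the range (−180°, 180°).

39.2 dB, 19.6°

At ω = 108 rad/s:
zero (1 + j108·0.1) = 1 + j10.8 → |·| ≈ 10.846, ∠ ≈ 84.71°
pole (1 + j108·0.02) = 1 + j2.16 → |·| ≈ 2.3803, ∠ ≈ 65.16°
|G| = 20 · 10.846 / (2.3803) ≈ 91.131
Gain = 20 log₁₀(91.131) ≈ 39.19 dB
∠G = (84.71°) − (65.16°) = 19.55°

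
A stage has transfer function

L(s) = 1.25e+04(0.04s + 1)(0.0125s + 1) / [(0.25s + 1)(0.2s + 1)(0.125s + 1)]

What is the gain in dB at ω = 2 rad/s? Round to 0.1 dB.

80.1 dB

At ω = 2 rad/s:
zero (1 + j2·0.04) = 1 + j0.08 → |·| ≈ 1.0032, ∠ ≈ 4.57°
zero (1 + j2·0.0125) = 1 + j0.025 → |·| ≈ 1.0003, ∠ ≈ 1.43°
pole (1 + j2·0.25) = 1 + j0.5 → |·| ≈ 1.118, ∠ ≈ 26.57°
pole (1 + j2·0.2) = 1 + j0.4 → |·| ≈ 1.077, ∠ ≈ 21.80°
pole (1 + j2·0.125) = 1 + j0.25 → |·| ≈ 1.0308, ∠ ≈ 14.04°
|L| = 1.25e+04 · 1.0032 · 1.0003 / (1.118 · 1.077 · 1.0308) ≈ 10106
Gain = 20 log₁₀(10106) ≈ 80.09 dB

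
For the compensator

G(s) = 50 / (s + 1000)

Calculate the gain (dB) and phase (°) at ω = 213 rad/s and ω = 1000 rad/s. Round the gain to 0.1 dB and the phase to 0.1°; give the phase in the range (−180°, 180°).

Substitute s = j213:
Numerator: 50 = 50 + j0
Denominator: (j213) + 1000 = 1000 + j213
|N| = √(50² + 0²) ≈ 50, ∠N ≈ 0.00°
|D| = √(1000² + 213²) ≈ 1022.4, ∠D ≈ 12.02°
|G| = 50 / 1022.4 ≈ 0.048905
Gain = 20 log₁₀(0.048905) ≈ -26.21 dB
∠G = 0.00° − 12.02° = -12.02°

Substitute s = j1000:
Numerator: 50 = 50 + j0
Denominator: (j1000) + 1000 = 1000 + j1000
|N| = √(50² + 0²) ≈ 50, ∠N ≈ 0.00°
|D| = √(1000² + 1000²) ≈ 1414.2, ∠D ≈ 45.00°
|G| = 50 / 1414.2 ≈ 0.035356
Gain = 20 log₁₀(0.035356) ≈ -29.03 dB
∠G = 0.00° − 45.00° = -45.00°

ω = 213: -26.2 dB, -12.0°; ω = 1000: -29.0 dB, -45.0°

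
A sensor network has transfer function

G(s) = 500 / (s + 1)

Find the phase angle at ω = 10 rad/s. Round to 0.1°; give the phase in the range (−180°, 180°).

-84.3°

At s = jω = j10:
pole (s+1): 1 + j10 → |·| = √(1²+10²) = √101 ≈ 10.05, ∠ = arctan(10/1) ≈ 84.29°
∠G = 0.00° − 84.29° = -84.29°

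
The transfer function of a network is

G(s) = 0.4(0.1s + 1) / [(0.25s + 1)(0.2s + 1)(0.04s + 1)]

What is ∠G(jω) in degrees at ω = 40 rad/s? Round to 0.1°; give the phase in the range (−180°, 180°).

-149.2°

At ω = 40 rad/s:
zero (1 + j40·0.1) = 1 + j4 → |·| ≈ 4.1231, ∠ ≈ 75.96°
pole (1 + j40·0.25) = 1 + j10 → |·| ≈ 10.05, ∠ ≈ 84.29°
pole (1 + j40·0.2) = 1 + j8 → |·| ≈ 8.0623, ∠ ≈ 82.87°
pole (1 + j40·0.04) = 1 + j1.6 → |·| ≈ 1.8868, ∠ ≈ 57.99°
∠G = (75.96°) − (84.29° + 82.87° + 57.99°) = -149.19°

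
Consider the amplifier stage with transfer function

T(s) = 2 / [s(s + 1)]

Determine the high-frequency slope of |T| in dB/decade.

-40 dB/decade

Each pole contributes −20 dB/decade at high frequency; each zero contributes +20 dB/decade.
Net: 0 zero(s) − 2 pole(s) → -40 dB/decade.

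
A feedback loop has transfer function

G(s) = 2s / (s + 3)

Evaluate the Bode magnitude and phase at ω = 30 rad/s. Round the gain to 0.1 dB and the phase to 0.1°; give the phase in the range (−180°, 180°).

6.0 dB, 5.7°

At s = jω = j30:
zero at origin: s = j30 → |·| = 30, ∠ = 90.00°
pole (s+3): 3 + j30 → |·| = √(3²+30²) = √909 ≈ 30.15, ∠ = arctan(30/3) ≈ 84.29°
|G| = 2 · 30 / 30.15 ≈ 1.99
Gain = 20 log₁₀(1.99) ≈ 5.98 dB
∠G = 90.00° − 84.29° = 5.71°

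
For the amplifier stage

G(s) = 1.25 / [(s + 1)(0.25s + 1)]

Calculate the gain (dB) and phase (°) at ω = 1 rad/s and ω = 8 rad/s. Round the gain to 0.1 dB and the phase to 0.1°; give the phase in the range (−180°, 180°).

ω = 1: -1.3 dB, -59.0°; ω = 8: -23.2 dB, -146.3°

At ω = 1 rad/s:
pole (1 + j1·1) = 1 + j1 → |·| ≈ 1.4142, ∠ ≈ 45.00°
pole (1 + j1·0.25) = 1 + j0.25 → |·| ≈ 1.0308, ∠ ≈ 14.04°
|G| = 1.25 · 1 / (1.4142 · 1.0308) ≈ 0.85748
Gain = 20 log₁₀(0.85748) ≈ -1.34 dB
∠G = (0°) − (45.00° + 14.04°) = -59.04°

At ω = 8 rad/s:
pole (1 + j8·1) = 1 + j8 → |·| ≈ 8.0623, ∠ ≈ 82.87°
pole (1 + j8·0.25) = 1 + j2 → |·| ≈ 2.2361, ∠ ≈ 63.43°
|G| = 1.25 · 1 / (8.0623 · 2.2361) ≈ 0.069336
Gain = 20 log₁₀(0.069336) ≈ -23.18 dB
∠G = (0°) − (82.87° + 63.43°) = -146.30°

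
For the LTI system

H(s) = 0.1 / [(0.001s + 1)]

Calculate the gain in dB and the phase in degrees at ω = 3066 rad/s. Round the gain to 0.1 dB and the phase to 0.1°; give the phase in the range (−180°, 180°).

-30.2 dB, -71.9°

At ω = 3066 rad/s:
pole (1 + j3066·0.001) = 1 + j3.066 → |·| ≈ 3.225, ∠ ≈ 71.94°
|H| = 0.1 · 1 / (3.225) ≈ 0.031008
Gain = 20 log₁₀(0.031008) ≈ -30.17 dB
∠H = (0°) − (71.94°) = -71.94°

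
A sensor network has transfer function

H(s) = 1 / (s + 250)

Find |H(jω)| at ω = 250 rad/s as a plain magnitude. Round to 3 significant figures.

Substitute s = j250:
Numerator: 1 = 1 + j0
Denominator: (j250) + 250 = 250 + j250
|N| = √(1² + 0²) ≈ 1, ∠N ≈ 0.00°
|D| = √(250² + 250²) ≈ 353.55, ∠D ≈ 45.00°
|H| = 1 / 353.55 ≈ 0.0028285

0.00283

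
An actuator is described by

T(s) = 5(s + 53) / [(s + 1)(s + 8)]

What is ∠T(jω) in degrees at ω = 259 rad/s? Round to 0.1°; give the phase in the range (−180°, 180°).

At s = jω = j259:
zero (s+53): 53 + j259 → |·| = √(53²+259²) = √69890 ≈ 264.37, ∠ = arctan(259/53) ≈ 78.44°
pole (s+1): 1 + j259 → |·| = √(1²+259²) = √67082 ≈ 259, ∠ = arctan(259/1) ≈ 89.78°
pole (s+8): 8 + j259 → |·| = √(8²+259²) = √67145 ≈ 259.12, ∠ = arctan(259/8) ≈ 88.23°
∠T = 78.44° − 178.01° = -99.57°

-99.6°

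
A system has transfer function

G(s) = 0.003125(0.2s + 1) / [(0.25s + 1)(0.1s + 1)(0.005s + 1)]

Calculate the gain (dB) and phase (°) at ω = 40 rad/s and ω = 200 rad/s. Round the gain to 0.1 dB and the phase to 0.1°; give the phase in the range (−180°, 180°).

ω = 40: -64.5 dB, -88.7°; ω = 200: -81.1 dB, -132.4°

At ω = 40 rad/s:
zero (1 + j40·0.2) = 1 + j8 → |·| ≈ 8.0623, ∠ ≈ 82.87°
pole (1 + j40·0.25) = 1 + j10 → |·| ≈ 10.05, ∠ ≈ 84.29°
pole (1 + j40·0.1) = 1 + j4 → |·| ≈ 4.1231, ∠ ≈ 75.96°
pole (1 + j40·0.005) = 1 + j0.2 → |·| ≈ 1.0198, ∠ ≈ 11.31°
|G| = 0.003125 · 8.0623 / (10.05 · 4.1231 · 1.0198) ≈ 0.00059622
Gain = 20 log₁₀(0.00059622) ≈ -64.49 dB
∠G = (82.87°) − (84.29° + 75.96° + 11.31°) = -88.69°

At ω = 200 rad/s:
zero (1 + j200·0.2) = 1 + j40 → |·| ≈ 40.012, ∠ ≈ 88.57°
pole (1 + j200·0.25) = 1 + j50 → |·| ≈ 50.01, ∠ ≈ 88.85°
pole (1 + j200·0.1) = 1 + j20 → |·| ≈ 20.025, ∠ ≈ 87.14°
pole (1 + j200·0.005) = 1 + j1 → |·| ≈ 1.4142, ∠ ≈ 45.00°
|G| = 0.003125 · 40.012 / (50.01 · 20.025 · 1.4142) ≈ 8.8288e-05
Gain = 20 log₁₀(8.8288e-05) ≈ -81.08 dB
∠G = (88.57°) − (88.85° + 87.14° + 45.00°) = -132.42°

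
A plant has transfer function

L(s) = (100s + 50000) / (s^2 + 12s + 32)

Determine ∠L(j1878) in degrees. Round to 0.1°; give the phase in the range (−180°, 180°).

Substitute s = j1878:
Numerator: 100(j1878) + 50000 = 50000 + j187800
Denominator: (j1878)^2 + 12(j1878) + 32 = -3526852 + j22536
|N| = √(50000² + 187800²) ≈ 1.9434e+05, ∠N ≈ 75.09°
|D| = √(3526852² + 22536²) ≈ 3.5269e+06, ∠D ≈ 179.63°
∠L = 75.09° − 179.63° = -104.54°

-104.5°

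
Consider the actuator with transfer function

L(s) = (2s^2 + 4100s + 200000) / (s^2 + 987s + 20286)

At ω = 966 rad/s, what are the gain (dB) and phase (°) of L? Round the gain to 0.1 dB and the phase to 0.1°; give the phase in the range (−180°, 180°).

Substitute s = j966:
Numerator: 2(j966)^2 + 4100(j966) + 200000 = -1666312 + j3960600
Denominator: (j966)^2 + 987(j966) + 20286 = -912870 + j953442
|N| = √(1666312² + 3960600²) ≈ 4.2969e+06, ∠N ≈ 112.82°
|D| = √(912870² + 953442²) ≈ 1.32e+06, ∠D ≈ 133.75°
|L| = 4.2969e+06 / 1.32e+06 ≈ 3.2552
Gain = 20 log₁₀(3.2552) ≈ 10.25 dB
∠L = 112.82° − 133.75° = -20.93°

10.3 dB, -20.9°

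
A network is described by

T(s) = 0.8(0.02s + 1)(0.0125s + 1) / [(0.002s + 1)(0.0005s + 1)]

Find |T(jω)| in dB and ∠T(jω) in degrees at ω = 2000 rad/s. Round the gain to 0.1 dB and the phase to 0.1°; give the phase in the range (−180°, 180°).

42.8 dB, 55.3°

At ω = 2000 rad/s:
zero (1 + j2000·0.02) = 1 + j40 → |·| ≈ 40.012, ∠ ≈ 88.57°
zero (1 + j2000·0.0125) = 1 + j25 → |·| ≈ 25.02, ∠ ≈ 87.71°
pole (1 + j2000·0.002) = 1 + j4 → |·| ≈ 4.1231, ∠ ≈ 75.96°
pole (1 + j2000·0.0005) = 1 + j1 → |·| ≈ 1.4142, ∠ ≈ 45.00°
|T| = 0.8 · 40.012 · 25.02 / (4.1231 · 1.4142) ≈ 137.35
Gain = 20 log₁₀(137.35) ≈ 42.76 dB
∠T = (88.57° + 87.71°) − (75.96° + 45.00°) = 55.32°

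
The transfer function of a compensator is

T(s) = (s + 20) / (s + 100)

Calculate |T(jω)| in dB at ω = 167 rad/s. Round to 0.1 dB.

-1.3 dB

Substitute s = j167:
Numerator: (j167) + 20 = 20 + j167
Denominator: (j167) + 100 = 100 + j167
|N| = √(20² + 167²) ≈ 168.19, ∠N ≈ 83.17°
|D| = √(100² + 167²) ≈ 194.65, ∠D ≈ 59.09°
|T| = 168.19 / 194.65 ≈ 0.86406
Gain = 20 log₁₀(0.86406) ≈ -1.27 dB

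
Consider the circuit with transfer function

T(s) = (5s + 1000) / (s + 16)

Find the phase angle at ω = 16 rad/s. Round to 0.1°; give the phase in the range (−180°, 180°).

Substitute s = j16:
Numerator: 5(j16) + 1000 = 1000 + j80
Denominator: (j16) + 16 = 16 + j16
|N| = √(1000² + 80²) ≈ 1003.2, ∠N ≈ 4.57°
|D| = √(16² + 16²) ≈ 22.627, ∠D ≈ 45.00°
∠T = 4.57° − 45.00° = -40.43°

-40.4°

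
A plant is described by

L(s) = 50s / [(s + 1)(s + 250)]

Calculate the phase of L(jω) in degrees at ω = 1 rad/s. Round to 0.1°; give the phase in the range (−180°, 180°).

At s = jω = j1:
zero at origin: s = j1 → |·| = 1, ∠ = 90.00°
pole (s+1): 1 + j1 → |·| = √(1²+1²) = √2 ≈ 1.4142, ∠ = arctan(1/1) ≈ 45.00°
pole (s+250): 250 + j1 → |·| = √(250²+1²) = √62501 ≈ 250, ∠ = arctan(1/250) ≈ 0.23°
∠L = 90.00° − 45.23° = 44.77°

44.8°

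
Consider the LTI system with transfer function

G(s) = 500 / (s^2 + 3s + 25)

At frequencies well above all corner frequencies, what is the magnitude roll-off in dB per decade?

-40 dB/decade

Each pole contributes −20 dB/decade at high frequency; each zero contributes +20 dB/decade.
Net: 0 zero(s) − 2 pole(s) → -40 dB/decade.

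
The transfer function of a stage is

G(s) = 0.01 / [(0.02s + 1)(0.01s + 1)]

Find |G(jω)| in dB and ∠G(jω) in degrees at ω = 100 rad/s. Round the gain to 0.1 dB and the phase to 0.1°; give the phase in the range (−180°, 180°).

At ω = 100 rad/s:
pole (1 + j100·0.02) = 1 + j2 → |·| ≈ 2.2361, ∠ ≈ 63.43°
pole (1 + j100·0.01) = 1 + j1 → |·| ≈ 1.4142, ∠ ≈ 45.00°
|G| = 0.01 · 1 / (2.2361 · 1.4142) ≈ 0.0031623
Gain = 20 log₁₀(0.0031623) ≈ -50.00 dB
∠G = (0°) − (63.43° + 45.00°) = -108.43°

-50.0 dB, -108.4°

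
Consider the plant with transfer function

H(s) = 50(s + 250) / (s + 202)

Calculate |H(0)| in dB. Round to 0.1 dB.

H(0) = 50·250 / (202) ≈ 61.881
20 log₁₀(61.881) ≈ 35.83 dB

35.8 dB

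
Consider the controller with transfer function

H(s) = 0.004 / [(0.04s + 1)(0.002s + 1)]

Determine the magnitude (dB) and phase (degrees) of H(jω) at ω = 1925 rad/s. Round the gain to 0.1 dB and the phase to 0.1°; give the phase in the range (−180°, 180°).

At ω = 1925 rad/s:
pole (1 + j1925·0.04) = 1 + j77 → |·| ≈ 77.006, ∠ ≈ 89.26°
pole (1 + j1925·0.002) = 1 + j3.85 → |·| ≈ 3.9778, ∠ ≈ 75.44°
|H| = 0.004 · 1 / (77.006 · 3.9778) ≈ 1.3058e-05
Gain = 20 log₁₀(1.3058e-05) ≈ -97.68 dB
∠H = (0°) − (89.26° + 75.44°) = -164.70°

-97.7 dB, -164.7°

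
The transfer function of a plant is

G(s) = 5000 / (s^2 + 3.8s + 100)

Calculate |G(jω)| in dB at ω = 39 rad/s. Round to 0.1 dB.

At s = jω = j39:
quadratic: (j39)² + 3.8·j39 + 100 = -1421 + j148.2 → |·| ≈ 1428.7, ∠ ≈ 174.05°
|G| = 5000 / 1428.7 ≈ 3.4997
Gain = 20 log₁₀(3.4997) ≈ 10.88 dB

10.9 dB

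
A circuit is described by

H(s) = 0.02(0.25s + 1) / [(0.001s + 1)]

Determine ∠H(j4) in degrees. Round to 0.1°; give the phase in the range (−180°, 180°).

44.8°

At ω = 4 rad/s:
zero (1 + j4·0.25) = 1 + j1 → |·| ≈ 1.4142, ∠ ≈ 45.00°
pole (1 + j4·0.001) = 1 + j0.004 → |·| ≈ 1, ∠ ≈ 0.23°
∠H = (45.00°) − (0.23°) = 44.77°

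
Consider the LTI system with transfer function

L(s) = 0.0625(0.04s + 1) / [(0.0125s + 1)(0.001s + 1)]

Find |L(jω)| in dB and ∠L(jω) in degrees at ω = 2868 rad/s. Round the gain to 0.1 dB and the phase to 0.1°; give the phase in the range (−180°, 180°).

-23.6 dB, -69.7°

At ω = 2868 rad/s:
zero (1 + j2868·0.04) = 1 + j114.72 → |·| ≈ 114.72, ∠ ≈ 89.50°
pole (1 + j2868·0.0125) = 1 + j35.85 → |·| ≈ 35.864, ∠ ≈ 88.40°
pole (1 + j2868·0.001) = 1 + j2.868 → |·| ≈ 3.0373, ∠ ≈ 70.78°
|L| = 0.0625 · 114.72 / (35.864 · 3.0373) ≈ 0.065822
Gain = 20 log₁₀(0.065822) ≈ -23.63 dB
∠L = (89.50°) − (88.40° + 70.78°) = -69.68°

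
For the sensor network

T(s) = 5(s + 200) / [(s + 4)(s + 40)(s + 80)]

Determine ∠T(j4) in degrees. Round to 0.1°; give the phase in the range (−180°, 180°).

-52.4°

At s = jω = j4:
zero (s+200): 200 + j4 → |·| = √(200²+4²) = √40016 ≈ 200.04, ∠ = arctan(4/200) ≈ 1.15°
pole (s+4): 4 + j4 → |·| = √(4²+4²) = √32 ≈ 5.6569, ∠ = arctan(4/4) ≈ 45.00°
pole (s+40): 40 + j4 → |·| = √(40²+4²) = √1616 ≈ 40.2, ∠ = arctan(4/40) ≈ 5.71°
pole (s+80): 80 + j4 → |·| = √(80²+4²) = √6416 ≈ 80.1, ∠ = arctan(4/80) ≈ 2.86°
∠T = 1.15° − 53.57° = -52.42°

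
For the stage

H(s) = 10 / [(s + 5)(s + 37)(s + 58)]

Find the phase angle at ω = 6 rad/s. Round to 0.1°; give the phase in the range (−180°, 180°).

-65.3°

At s = jω = j6:
pole (s+5): 5 + j6 → |·| = √(5²+6²) = √61 ≈ 7.8102, ∠ = arctan(6/5) ≈ 50.19°
pole (s+37): 37 + j6 → |·| = √(37²+6²) = √1405 ≈ 37.483, ∠ = arctan(6/37) ≈ 9.21°
pole (s+58): 58 + j6 → |·| = √(58²+6²) = √3400 ≈ 58.31, ∠ = arctan(6/58) ≈ 5.91°
∠H = 0.00° − 65.31° = -65.31°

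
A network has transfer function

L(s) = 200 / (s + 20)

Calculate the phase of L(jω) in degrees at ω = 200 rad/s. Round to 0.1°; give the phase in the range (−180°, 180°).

Substitute s = j200:
Numerator: 200 = 200 + j0
Denominator: (j200) + 20 = 20 + j200
|N| = √(200² + 0²) ≈ 200, ∠N ≈ 0.00°
|D| = √(20² + 200²) ≈ 201, ∠D ≈ 84.29°
∠L = 0.00° − 84.29° = -84.29°

-84.3°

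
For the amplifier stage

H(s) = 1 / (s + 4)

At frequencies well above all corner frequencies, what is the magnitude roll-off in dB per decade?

-20 dB/decade

Each pole contributes −20 dB/decade at high frequency; each zero contributes +20 dB/decade.
Net: 0 zero(s) − 1 pole(s) → -20 dB/decade.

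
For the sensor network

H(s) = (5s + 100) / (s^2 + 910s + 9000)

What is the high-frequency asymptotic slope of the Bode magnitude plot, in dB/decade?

Each pole contributes −20 dB/decade at high frequency; each zero contributes +20 dB/decade.
Net: 1 zero(s) − 2 pole(s) → -20 dB/decade.

-20 dB/decade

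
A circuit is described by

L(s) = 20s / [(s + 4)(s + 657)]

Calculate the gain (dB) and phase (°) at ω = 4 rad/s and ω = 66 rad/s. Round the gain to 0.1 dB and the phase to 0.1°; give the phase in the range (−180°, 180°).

ω = 4: -33.3 dB, 44.7°; ω = 66: -30.4 dB, -2.3°

At s = jω = j4:
zero at origin: s = j4 → |·| = 4, ∠ = 90.00°
pole (s+4): 4 + j4 → |·| = √(4²+4²) = √32 ≈ 5.6569, ∠ = arctan(4/4) ≈ 45.00°
pole (s+657): 657 + j4 → |·| = √(657²+4²) = √431665 ≈ 657.01, ∠ = arctan(4/657) ≈ 0.35°
|L| = 20 · 4 / 3716.6 ≈ 0.021525
Gain = 20 log₁₀(0.021525) ≈ -33.34 dB
∠L = 90.00° − 45.35° = 44.65°

At s = jω = j66:
zero at origin: s = j66 → |·| = 66, ∠ = 90.00°
pole (s+4): 4 + j66 → |·| = √(4²+66²) = √4372 ≈ 66.121, ∠ = arctan(66/4) ≈ 86.53°
pole (s+657): 657 + j66 → |·| = √(657²+66²) = √436005 ≈ 660.31, ∠ = arctan(66/657) ≈ 5.74°
|L| = 20 · 66 / 43660 ≈ 0.030234
Gain = 20 log₁₀(0.030234) ≈ -30.39 dB
∠L = 90.00° − 92.27° = -2.27°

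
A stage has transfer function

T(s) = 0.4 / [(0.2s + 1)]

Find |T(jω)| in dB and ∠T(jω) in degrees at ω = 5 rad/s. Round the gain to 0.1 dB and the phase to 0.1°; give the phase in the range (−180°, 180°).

At ω = 5 rad/s:
pole (1 + j5·0.2) = 1 + j1 → |·| ≈ 1.4142, ∠ ≈ 45.00°
|T| = 0.4 · 1 / (1.4142) ≈ 0.28285
Gain = 20 log₁₀(0.28285) ≈ -10.97 dB
∠T = (0°) − (45.00°) = -45.00°

-11.0 dB, -45.0°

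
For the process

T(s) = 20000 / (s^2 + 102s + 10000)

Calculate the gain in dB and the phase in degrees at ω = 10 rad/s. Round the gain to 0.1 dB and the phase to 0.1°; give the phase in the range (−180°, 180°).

6.1 dB, -5.9°

At s = jω = j10:
quadratic: (j10)² + 102·j10 + 10000 = 9900 + j1020 → |·| ≈ 9952.4, ∠ ≈ 5.88°
|T| = 20000 / 9952.4 ≈ 2.0096
Gain = 20 log₁₀(2.0096) ≈ 6.06 dB
∠T = 0.00° − 5.88° = -5.88°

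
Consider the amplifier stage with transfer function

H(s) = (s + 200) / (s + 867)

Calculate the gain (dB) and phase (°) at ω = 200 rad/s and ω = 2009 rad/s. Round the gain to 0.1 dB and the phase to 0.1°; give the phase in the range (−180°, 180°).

ω = 200: -10.0 dB, 32.0°; ω = 2009: -0.7 dB, 17.7°

Substitute s = j200:
Numerator: (j200) + 200 = 200 + j200
Denominator: (j200) + 867 = 867 + j200
|N| = √(200² + 200²) ≈ 282.84, ∠N ≈ 45.00°
|D| = √(867² + 200²) ≈ 889.77, ∠D ≈ 12.99°
|H| = 282.84 / 889.77 ≈ 0.31788
Gain = 20 log₁₀(0.31788) ≈ -9.95 dB
∠H = 45.00° − 12.99° = 32.01°

Substitute s = j2009:
Numerator: (j2009) + 200 = 200 + j2009
Denominator: (j2009) + 867 = 867 + j2009
|N| = √(200² + 2009²) ≈ 2018.9, ∠N ≈ 84.31°
|D| = √(867² + 2009²) ≈ 2188.1, ∠D ≈ 66.66°
|H| = 2018.9 / 2188.1 ≈ 0.92267
Gain = 20 log₁₀(0.92267) ≈ -0.70 dB
∠H = 84.31° − 66.66° = 17.65°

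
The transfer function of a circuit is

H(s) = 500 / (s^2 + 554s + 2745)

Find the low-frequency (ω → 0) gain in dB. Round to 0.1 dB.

-14.8 dB

H(0) = 500 / 2745 ≈ 0.18215
20 log₁₀(0.18215) ≈ -14.79 dB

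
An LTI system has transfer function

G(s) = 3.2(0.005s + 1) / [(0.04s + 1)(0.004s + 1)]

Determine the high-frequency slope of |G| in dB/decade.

Each pole contributes −20 dB/decade at high frequency; each zero contributes +20 dB/decade.
Net: 1 zero(s) − 2 pole(s) → -20 dB/decade.

-20 dB/decade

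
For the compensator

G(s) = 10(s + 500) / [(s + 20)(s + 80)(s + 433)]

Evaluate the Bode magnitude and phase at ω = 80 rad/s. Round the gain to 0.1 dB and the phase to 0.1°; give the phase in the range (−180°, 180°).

At s = jω = j80:
zero (s+500): 500 + j80 → |·| = √(500²+80²) = √256400 ≈ 506.36, ∠ = arctan(80/500) ≈ 9.09°
pole (s+20): 20 + j80 → |·| = √(20²+80²) = √6800 ≈ 82.462, ∠ = arctan(80/20) ≈ 75.96°
pole (s+80): 80 + j80 → |·| = √(80²+80²) = √12800 ≈ 113.14, ∠ = arctan(80/80) ≈ 45.00°
pole (s+433): 433 + j80 → |·| = √(433²+80²) = √193889 ≈ 440.33, ∠ = arctan(80/433) ≈ 10.47°
|G| = 10 · 506.36 / 4.1082e+06 ≈ 0.0012326
Gain = 20 log₁₀(0.0012326) ≈ -58.18 dB
∠G = 9.09° − 131.43° = -122.34°

-58.2 dB, -122.3°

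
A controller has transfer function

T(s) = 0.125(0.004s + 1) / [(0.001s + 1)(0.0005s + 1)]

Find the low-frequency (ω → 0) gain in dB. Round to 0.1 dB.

T(0) = 0.125 · 1 / 1 = 0.125
20 log₁₀(0.125) ≈ -18.06 dB

-18.1 dB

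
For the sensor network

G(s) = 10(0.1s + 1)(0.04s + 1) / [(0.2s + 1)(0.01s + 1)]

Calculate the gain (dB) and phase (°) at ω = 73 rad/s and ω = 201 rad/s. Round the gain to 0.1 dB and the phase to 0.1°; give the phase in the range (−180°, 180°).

ω = 73: 22.0 dB, 31.1°; ω = 201: 25.1 dB, 17.9°

At ω = 73 rad/s:
zero (1 + j73·0.1) = 1 + j7.3 → |·| ≈ 7.3682, ∠ ≈ 82.20°
zero (1 + j73·0.04) = 1 + j2.92 → |·| ≈ 3.0865, ∠ ≈ 71.10°
pole (1 + j73·0.2) = 1 + j14.6 → |·| ≈ 14.634, ∠ ≈ 86.08°
pole (1 + j73·0.01) = 1 + j0.73 → |·| ≈ 1.2381, ∠ ≈ 36.13°
|G| = 10 · 7.3682 · 3.0865 / (14.634 · 1.2381) ≈ 12.552
Gain = 20 log₁₀(12.552) ≈ 21.97 dB
∠G = (82.20° + 71.10°) − (86.08° + 36.13°) = 31.09°

At ω = 201 rad/s:
zero (1 + j201·0.1) = 1 + j20.1 → |·| ≈ 20.125, ∠ ≈ 87.15°
zero (1 + j201·0.04) = 1 + j8.04 → |·| ≈ 8.102, ∠ ≈ 82.91°
pole (1 + j201·0.2) = 1 + j40.2 → |·| ≈ 40.212, ∠ ≈ 88.58°
pole (1 + j201·0.01) = 1 + j2.01 → |·| ≈ 2.245, ∠ ≈ 63.55°
|G| = 10 · 20.125 · 8.102 / (40.212 · 2.245) ≈ 18.062
Gain = 20 log₁₀(18.062) ≈ 25.14 dB
∠G = (87.15° + 82.91°) − (88.58° + 63.55°) = 17.93°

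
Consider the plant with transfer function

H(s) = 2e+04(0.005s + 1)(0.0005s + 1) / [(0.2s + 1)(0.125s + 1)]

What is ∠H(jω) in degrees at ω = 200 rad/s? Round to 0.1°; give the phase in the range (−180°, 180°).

At ω = 200 rad/s:
zero (1 + j200·0.005) = 1 + j1 → |·| ≈ 1.4142, ∠ ≈ 45.00°
zero (1 + j200·0.0005) = 1 + j0.1 → |·| ≈ 1.005, ∠ ≈ 5.71°
pole (1 + j200·0.2) = 1 + j40 → |·| ≈ 40.012, ∠ ≈ 88.57°
pole (1 + j200·0.125) = 1 + j25 → |·| ≈ 25.02, ∠ ≈ 87.71°
∠H = (45.00° + 5.71°) − (88.57° + 87.71°) = -125.57°

-125.6°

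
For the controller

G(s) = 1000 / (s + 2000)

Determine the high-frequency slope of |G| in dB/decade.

-20 dB/decade

Each pole contributes −20 dB/decade at high frequency; each zero contributes +20 dB/decade.
Net: 0 zero(s) − 1 pole(s) → -20 dB/decade.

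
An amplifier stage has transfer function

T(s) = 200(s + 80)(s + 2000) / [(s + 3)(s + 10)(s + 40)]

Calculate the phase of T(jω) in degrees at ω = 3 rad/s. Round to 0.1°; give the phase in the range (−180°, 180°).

-63.8°

At s = jω = j3:
zero (s+80): 80 + j3 → |·| = √(80²+3²) = √6409 ≈ 80.056, ∠ = arctan(3/80) ≈ 2.15°
zero (s+2000): 2000 + j3 → |·| = √(2000²+3²) = √4000009 ≈ 2000, ∠ = arctan(3/2000) ≈ 0.09°
pole (s+3): 3 + j3 → |·| = √(3²+3²) = √18 ≈ 4.2426, ∠ = arctan(3/3) ≈ 45.00°
pole (s+10): 10 + j3 → |·| = √(10²+3²) = √109 ≈ 10.44, ∠ = arctan(3/10) ≈ 16.70°
pole (s+40): 40 + j3 → |·| = √(40²+3²) = √1609 ≈ 40.112, ∠ = arctan(3/40) ≈ 4.29°
∠T = 2.24° − 65.99° = -63.75°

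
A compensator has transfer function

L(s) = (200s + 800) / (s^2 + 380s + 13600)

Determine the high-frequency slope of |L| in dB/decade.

Each pole contributes −20 dB/decade at high frequency; each zero contributes +20 dB/decade.
Net: 1 zero(s) − 2 pole(s) → -20 dB/decade.

-20 dB/decade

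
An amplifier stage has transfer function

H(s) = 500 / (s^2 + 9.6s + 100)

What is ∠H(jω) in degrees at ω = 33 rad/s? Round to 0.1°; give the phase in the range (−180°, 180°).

-162.2°

At s = jω = j33:
quadratic: (j33)² + 9.6·j33 + 100 = -989 + j316.8 → |·| ≈ 1038.5, ∠ ≈ 162.24°
∠H = 0.00° − 162.24° = -162.24°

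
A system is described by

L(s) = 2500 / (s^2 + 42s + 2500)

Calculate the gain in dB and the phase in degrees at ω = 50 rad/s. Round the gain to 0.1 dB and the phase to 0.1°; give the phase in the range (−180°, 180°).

1.5 dB, -90.0°

At s = jω = j50:
quadratic: (j50)² + 42·j50 + 2500 = 0 + j2100 → |·| ≈ 2100, ∠ ≈ 90.00°
|L| = 2500 / 2100 ≈ 1.1905
Gain = 20 log₁₀(1.1905) ≈ 1.51 dB
∠L = 0.00° − 90.00° = -90.00°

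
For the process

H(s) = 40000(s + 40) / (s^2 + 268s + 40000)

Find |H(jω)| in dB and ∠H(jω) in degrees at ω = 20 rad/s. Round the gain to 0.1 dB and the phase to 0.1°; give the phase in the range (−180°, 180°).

At s = jω = j20:
zero (s+40): 40 + j20 → |·| = √(40²+20²) = √2000 ≈ 44.721, ∠ = arctan(20/40) ≈ 26.57°
quadratic: (j20)² + 268·j20 + 40000 = 39600 + j5360 → |·| ≈ 39961, ∠ ≈ 7.71°
|H| = 40000 · 44.721 / 39961 ≈ 44.765
Gain = 20 log₁₀(44.765) ≈ 33.02 dB
∠H = 26.57° − 7.71° = 18.86°

33.0 dB, 18.9°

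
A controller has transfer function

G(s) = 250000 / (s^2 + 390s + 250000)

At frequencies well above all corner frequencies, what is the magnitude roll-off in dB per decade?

-40 dB/decade

Each pole contributes −20 dB/decade at high frequency; each zero contributes +20 dB/decade.
Net: 0 zero(s) − 2 pole(s) → -40 dB/decade.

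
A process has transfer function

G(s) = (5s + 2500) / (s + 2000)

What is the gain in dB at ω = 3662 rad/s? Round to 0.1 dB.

12.9 dB

Substitute s = j3662:
Numerator: 5(j3662) + 2500 = 2500 + j18310
Denominator: (j3662) + 2000 = 2000 + j3662
|N| = √(2500² + 18310²) ≈ 18480, ∠N ≈ 82.23°
|D| = √(2000² + 3662²) ≈ 4172.6, ∠D ≈ 61.36°
|G| = 18480 / 4172.6 ≈ 4.4289
Gain = 20 log₁₀(4.4289) ≈ 12.93 dB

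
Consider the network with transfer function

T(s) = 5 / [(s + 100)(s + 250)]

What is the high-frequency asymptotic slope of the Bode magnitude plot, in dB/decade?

Each pole contributes −20 dB/decade at high frequency; each zero contributes +20 dB/decade.
Net: 0 zero(s) − 2 pole(s) → -40 dB/decade.

-40 dB/decade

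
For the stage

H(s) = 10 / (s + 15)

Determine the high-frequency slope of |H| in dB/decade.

Each pole contributes −20 dB/decade at high frequency; each zero contributes +20 dB/decade.
Net: 0 zero(s) − 1 pole(s) → -20 dB/decade.

-20 dB/decade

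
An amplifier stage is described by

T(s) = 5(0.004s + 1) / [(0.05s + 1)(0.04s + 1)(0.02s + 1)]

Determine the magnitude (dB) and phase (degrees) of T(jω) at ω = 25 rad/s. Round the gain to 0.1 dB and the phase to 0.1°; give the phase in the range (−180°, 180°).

At ω = 25 rad/s:
zero (1 + j25·0.004) = 1 + j0.1 → |·| ≈ 1.005, ∠ ≈ 5.71°
pole (1 + j25·0.05) = 1 + j1.25 → |·| ≈ 1.6008, ∠ ≈ 51.34°
pole (1 + j25·0.04) = 1 + j1 → |·| ≈ 1.4142, ∠ ≈ 45.00°
pole (1 + j25·0.02) = 1 + j0.5 → |·| ≈ 1.118, ∠ ≈ 26.57°
|T| = 5 · 1.005 / (1.6008 · 1.4142 · 1.118) ≈ 1.9854
Gain = 20 log₁₀(1.9854) ≈ 5.96 dB
∠T = (5.71°) − (51.34° + 45.00° + 26.57°) = -117.20°

6.0 dB, -117.2°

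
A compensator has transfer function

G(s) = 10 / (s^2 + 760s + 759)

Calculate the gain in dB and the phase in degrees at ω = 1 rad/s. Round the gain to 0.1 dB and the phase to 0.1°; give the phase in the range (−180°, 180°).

-40.6 dB, -45.1°

Substitute s = j1:
Numerator: 10 = 10 + j0
Denominator: (j1)^2 + 760(j1) + 759 = 758 + j760
|N| = √(10² + 0²) ≈ 10, ∠N ≈ 0.00°
|D| = √(758² + 760²) ≈ 1073.4, ∠D ≈ 45.08°
|G| = 10 / 1073.4 ≈ 0.0093162
Gain = 20 log₁₀(0.0093162) ≈ -40.62 dB
∠G = 0.00° − 45.08° = -45.08°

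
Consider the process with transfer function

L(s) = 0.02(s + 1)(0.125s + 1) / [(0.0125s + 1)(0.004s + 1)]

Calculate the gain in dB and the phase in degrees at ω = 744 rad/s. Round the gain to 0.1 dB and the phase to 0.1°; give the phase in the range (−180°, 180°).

At ω = 744 rad/s:
zero (1 + j744·1) = 1 + j744 → |·| ≈ 744, ∠ ≈ 89.92°
zero (1 + j744·0.125) = 1 + j93 → |·| ≈ 93.005, ∠ ≈ 89.38°
pole (1 + j744·0.0125) = 1 + j9.3 → |·| ≈ 9.3536, ∠ ≈ 83.86°
pole (1 + j744·0.004) = 1 + j2.976 → |·| ≈ 3.1395, ∠ ≈ 71.43°
|L| = 0.02 · 744 · 93.005 / (9.3536 · 3.1395) ≈ 47.127
Gain = 20 log₁₀(47.127) ≈ 33.47 dB
∠L = (89.92° + 89.38°) − (83.86° + 71.43°) = 24.01°

33.5 dB, 24.0°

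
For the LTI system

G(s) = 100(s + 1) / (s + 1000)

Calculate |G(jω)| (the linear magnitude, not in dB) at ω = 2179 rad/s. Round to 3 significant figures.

At s = jω = j2179:
zero (s+1): 1 + j2179 → |·| = √(1²+2179²) = √4748042 ≈ 2179, ∠ = arctan(2179/1) ≈ 89.97°
pole (s+1000): 1000 + j2179 → |·| = √(1000²+2179²) = √5748041 ≈ 2397.5, ∠ = arctan(2179/1000) ≈ 65.35°
|G| = 100 · 2179 / 2397.5 ≈ 90.886

90.9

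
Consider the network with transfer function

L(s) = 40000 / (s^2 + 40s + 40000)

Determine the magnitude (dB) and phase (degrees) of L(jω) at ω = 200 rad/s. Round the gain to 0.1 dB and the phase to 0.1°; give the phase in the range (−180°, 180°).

14.0 dB, -90.0°

At s = jω = j200:
quadratic: (j200)² + 40·j200 + 40000 = 0 + j8000 → |·| ≈ 8000, ∠ ≈ 90.00°
|L| = 40000 / 8000 ≈ 5
Gain = 20 log₁₀(5) ≈ 13.98 dB
∠L = 0.00° − 90.00° = -90.00°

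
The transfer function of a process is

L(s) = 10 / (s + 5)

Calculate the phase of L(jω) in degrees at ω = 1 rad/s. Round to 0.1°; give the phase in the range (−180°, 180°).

Substitute s = j1:
Numerator: 10 = 10 + j0
Denominator: (j1) + 5 = 5 + j1
|N| = √(10² + 0²) ≈ 10, ∠N ≈ 0.00°
|D| = √(5² + 1²) ≈ 5.099, ∠D ≈ 11.31°
∠L = 0.00° − 11.31° = -11.31°

-11.3°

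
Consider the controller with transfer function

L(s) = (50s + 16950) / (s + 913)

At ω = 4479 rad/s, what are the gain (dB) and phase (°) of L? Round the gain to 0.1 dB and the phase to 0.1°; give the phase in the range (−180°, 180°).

Substitute s = j4479:
Numerator: 50(j4479) + 16950 = 16950 + j223950
Denominator: (j4479) + 913 = 913 + j4479
|N| = √(16950² + 223950²) ≈ 2.2459e+05, ∠N ≈ 85.67°
|D| = √(913² + 4479²) ≈ 4571.1, ∠D ≈ 78.48°
|L| = 2.2459e+05 / 4571.1 ≈ 49.133
Gain = 20 log₁₀(49.133) ≈ 33.83 dB
∠L = 85.67° − 78.48° = 7.19°

33.8 dB, 7.2°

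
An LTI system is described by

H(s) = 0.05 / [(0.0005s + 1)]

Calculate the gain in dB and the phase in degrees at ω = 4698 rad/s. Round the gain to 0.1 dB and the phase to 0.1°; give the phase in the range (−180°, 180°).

At ω = 4698 rad/s:
pole (1 + j4698·0.0005) = 1 + j2.349 → |·| ≈ 2.553, ∠ ≈ 66.94°
|H| = 0.05 · 1 / (2.553) ≈ 0.019585
Gain = 20 log₁₀(0.019585) ≈ -34.16 dB
∠H = (0°) − (66.94°) = -66.94°

-34.2 dB, -66.9°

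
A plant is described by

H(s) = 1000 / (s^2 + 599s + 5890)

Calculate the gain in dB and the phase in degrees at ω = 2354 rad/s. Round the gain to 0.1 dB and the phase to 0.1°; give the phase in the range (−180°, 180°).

Substitute s = j2354:
Numerator: 1000 = 1000 + j0
Denominator: (j2354)^2 + 599(j2354) + 5890 = -5535426 + j1410046
|N| = √(1000² + 0²) ≈ 1000, ∠N ≈ 0.00°
|D| = √(5535426² + 1410046²) ≈ 5.7122e+06, ∠D ≈ 165.71°
|H| = 1000 / 5.7122e+06 ≈ 0.00017506
Gain = 20 log₁₀(0.00017506) ≈ -75.14 dB
∠H = 0.00° − 165.71° = -165.71°

-75.1 dB, -165.7°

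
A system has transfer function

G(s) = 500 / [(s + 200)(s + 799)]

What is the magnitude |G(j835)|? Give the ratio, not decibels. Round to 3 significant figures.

0.000504

At s = jω = j835:
pole (s+200): 200 + j835 → |·| = √(200²+835²) = √737225 ≈ 858.62, ∠ = arctan(835/200) ≈ 76.53°
pole (s+799): 799 + j835 → |·| = √(799²+835²) = √1335626 ≈ 1155.7, ∠ = arctan(835/799) ≈ 46.26°
|G| = 500 / 9.9231e+05 ≈ 0.00050387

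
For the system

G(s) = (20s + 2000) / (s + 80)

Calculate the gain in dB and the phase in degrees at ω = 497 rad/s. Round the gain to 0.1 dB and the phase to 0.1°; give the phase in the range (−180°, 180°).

26.1 dB, -2.2°

Substitute s = j497:
Numerator: 20(j497) + 2000 = 2000 + j9940
Denominator: (j497) + 80 = 80 + j497
|N| = √(2000² + 9940²) ≈ 10139, ∠N ≈ 78.62°
|D| = √(80² + 497²) ≈ 503.4, ∠D ≈ 80.86°
|G| = 10139 / 503.4 ≈ 20.141
Gain = 20 log₁₀(20.141) ≈ 26.08 dB
∠G = 78.62° − 80.86° = -2.24°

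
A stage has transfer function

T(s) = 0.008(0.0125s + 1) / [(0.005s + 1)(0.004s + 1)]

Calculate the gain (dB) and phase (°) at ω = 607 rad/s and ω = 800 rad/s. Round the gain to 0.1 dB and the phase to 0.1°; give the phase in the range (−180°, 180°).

At ω = 607 rad/s:
zero (1 + j607·0.0125) = 1 + j7.5875 → |·| ≈ 7.6531, ∠ ≈ 82.49°
pole (1 + j607·0.005) = 1 + j3.035 → |·| ≈ 3.1955, ∠ ≈ 71.76°
pole (1 + j607·0.004) = 1 + j2.428 → |·| ≈ 2.6259, ∠ ≈ 67.62°
|T| = 0.008 · 7.6531 / (3.1955 · 2.6259) ≈ 0.0072964
Gain = 20 log₁₀(0.0072964) ≈ -42.74 dB
∠T = (82.49°) − (71.76° + 67.62°) = -56.89°

At ω = 800 rad/s:
zero (1 + j800·0.0125) = 1 + j10 → |·| ≈ 10.05, ∠ ≈ 84.29°
pole (1 + j800·0.005) = 1 + j4 → |·| ≈ 4.1231, ∠ ≈ 75.96°
pole (1 + j800·0.004) = 1 + j3.2 → |·| ≈ 3.3526, ∠ ≈ 72.65°
|T| = 0.008 · 10.05 / (4.1231 · 3.3526) ≈ 0.0058163
Gain = 20 log₁₀(0.0058163) ≈ -44.71 dB
∠T = (84.29°) − (75.96° + 72.65°) = -64.32°

ω = 607: -42.7 dB, -56.9°; ω = 800: -44.7 dB, -64.3°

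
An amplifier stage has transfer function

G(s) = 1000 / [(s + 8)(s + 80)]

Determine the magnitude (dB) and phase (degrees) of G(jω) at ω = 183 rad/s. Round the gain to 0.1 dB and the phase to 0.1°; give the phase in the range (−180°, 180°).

At s = jω = j183:
pole (s+8): 8 + j183 → |·| = √(8²+183²) = √33553 ≈ 183.17, ∠ = arctan(183/8) ≈ 87.50°
pole (s+80): 80 + j183 → |·| = √(80²+183²) = √39889 ≈ 199.72, ∠ = arctan(183/80) ≈ 66.39°
|G| = 1000 / 36583 ≈ 0.027335
Gain = 20 log₁₀(0.027335) ≈ -31.27 dB
∠G = 0.00° − 153.89° = -153.89°

-31.3 dB, -153.9°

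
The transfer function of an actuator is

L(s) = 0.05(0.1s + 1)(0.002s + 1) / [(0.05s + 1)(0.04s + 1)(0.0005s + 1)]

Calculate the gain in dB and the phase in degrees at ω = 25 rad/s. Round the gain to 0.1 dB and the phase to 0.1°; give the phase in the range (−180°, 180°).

At ω = 25 rad/s:
zero (1 + j25·0.1) = 1 + j2.5 → |·| ≈ 2.6926, ∠ ≈ 68.20°
zero (1 + j25·0.002) = 1 + j0.05 → |·| ≈ 1.0012, ∠ ≈ 2.86°
pole (1 + j25·0.05) = 1 + j1.25 → |·| ≈ 1.6008, ∠ ≈ 51.34°
pole (1 + j25·0.04) = 1 + j1 → |·| ≈ 1.4142, ∠ ≈ 45.00°
pole (1 + j25·0.0005) = 1 + j0.0125 → |·| ≈ 1.0001, ∠ ≈ 0.72°
|L| = 0.05 · 2.6926 · 1.0012 / (1.6008 · 1.4142 · 1.0001) ≈ 0.059535
Gain = 20 log₁₀(0.059535) ≈ -24.50 dB
∠L = (68.20° + 2.86°) − (51.34° + 45.00° + 0.72°) = -26.00°

-24.5 dB, -26.0°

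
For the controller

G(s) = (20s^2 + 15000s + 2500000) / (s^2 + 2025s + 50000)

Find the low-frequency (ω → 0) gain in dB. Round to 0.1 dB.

G(0) = 2500000 / 50000 = 50
20 log₁₀(50) ≈ 33.98 dB

34.0 dB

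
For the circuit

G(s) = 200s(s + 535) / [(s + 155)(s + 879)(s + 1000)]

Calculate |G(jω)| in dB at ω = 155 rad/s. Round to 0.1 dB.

-21.2 dB

At s = jω = j155:
zero (s+535): 535 + j155 → |·| = √(535²+155²) = √310250 ≈ 557, ∠ = arctan(155/535) ≈ 16.16°
zero at origin: s = j155 → |·| = 155, ∠ = 90.00°
pole (s+155): 155 + j155 → |·| = √(155²+155²) = √48050 ≈ 219.2, ∠ = arctan(155/155) ≈ 45.00°
pole (s+879): 879 + j155 → |·| = √(879²+155²) = √796666 ≈ 892.56, ∠ = arctan(155/879) ≈ 10.00°
pole (s+1000): 1000 + j155 → |·| = √(1000²+155²) = √1024025 ≈ 1011.9, ∠ = arctan(155/1000) ≈ 8.81°
|G| = 200 · 86335 / 1.9798e+08 ≈ 0.087216
Gain = 20 log₁₀(0.087216) ≈ -21.19 dB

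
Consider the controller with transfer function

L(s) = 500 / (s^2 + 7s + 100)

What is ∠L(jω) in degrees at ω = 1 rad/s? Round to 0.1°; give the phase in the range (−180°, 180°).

At s = jω = j1:
quadratic: (j1)² + 7·j1 + 100 = 99 + j7 → |·| ≈ 99.247, ∠ ≈ 4.04°
∠L = 0.00° − 4.04° = -4.04°

-4.0°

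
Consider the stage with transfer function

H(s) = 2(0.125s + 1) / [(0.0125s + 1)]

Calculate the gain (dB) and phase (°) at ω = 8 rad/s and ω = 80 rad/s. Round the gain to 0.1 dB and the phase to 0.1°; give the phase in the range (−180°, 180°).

ω = 8: 9.0 dB, 39.3°; ω = 80: 23.1 dB, 39.3°

At ω = 8 rad/s:
zero (1 + j8·0.125) = 1 + j1 → |·| ≈ 1.4142, ∠ ≈ 45.00°
pole (1 + j8·0.0125) = 1 + j0.1 → |·| ≈ 1.005, ∠ ≈ 5.71°
|H| = 2 · 1.4142 / (1.005) ≈ 2.8143
Gain = 20 log₁₀(2.8143) ≈ 8.99 dB
∠H = (45.00°) − (5.71°) = 39.29°

At ω = 80 rad/s:
zero (1 + j80·0.125) = 1 + j10 → |·| ≈ 10.05, ∠ ≈ 84.29°
pole (1 + j80·0.0125) = 1 + j1 → |·| ≈ 1.4142, ∠ ≈ 45.00°
|H| = 2 · 10.05 / (1.4142) ≈ 14.213
Gain = 20 log₁₀(14.213) ≈ 23.05 dB
∠H = (84.29°) − (45.00°) = 39.29°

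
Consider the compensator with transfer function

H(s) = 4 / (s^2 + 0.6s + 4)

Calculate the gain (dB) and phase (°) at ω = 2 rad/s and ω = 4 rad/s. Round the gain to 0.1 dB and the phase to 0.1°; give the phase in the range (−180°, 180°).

At s = jω = j2:
quadratic: (j2)² + 0.6·j2 + 4 = 0 + j1.2 → |·| ≈ 1.2, ∠ ≈ 90.00°
|H| = 4 / 1.2 ≈ 3.3333
Gain = 20 log₁₀(3.3333) ≈ 10.46 dB
∠H = 0.00° − 90.00° = -90.00°

At s = jω = j4:
quadratic: (j4)² + 0.6·j4 + 4 = -12 + j2.4 → |·| ≈ 12.238, ∠ ≈ 168.69°
|H| = 4 / 12.238 ≈ 0.32685
Gain = 20 log₁₀(0.32685) ≈ -9.71 dB
∠H = 0.00° − 168.69° = -168.69°

ω = 2: 10.5 dB, -90.0°; ω = 4: -9.7 dB, -168.7°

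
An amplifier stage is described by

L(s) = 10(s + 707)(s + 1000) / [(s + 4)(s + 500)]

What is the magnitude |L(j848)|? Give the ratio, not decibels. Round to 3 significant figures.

At s = jω = j848:
zero (s+707): 707 + j848 → |·| = √(707²+848²) = √1218953 ≈ 1104.1, ∠ = arctan(848/707) ≈ 50.18°
zero (s+1000): 1000 + j848 → |·| = √(1000²+848²) = √1719104 ≈ 1311.1, ∠ = arctan(848/1000) ≈ 40.30°
pole (s+4): 4 + j848 → |·| = √(4²+848²) = √719120 ≈ 848.01, ∠ = arctan(848/4) ≈ 89.73°
pole (s+500): 500 + j848 → |·| = √(500²+848²) = √969104 ≈ 984.43, ∠ = arctan(848/500) ≈ 59.48°
|L| = 10 · 1.4476e+06 / 8.3481e+05 ≈ 17.34

17.3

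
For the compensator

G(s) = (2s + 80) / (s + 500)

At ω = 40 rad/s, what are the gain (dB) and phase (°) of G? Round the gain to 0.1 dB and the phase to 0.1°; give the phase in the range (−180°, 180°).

-12.9 dB, 40.4°

Substitute s = j40:
Numerator: 2(j40) + 80 = 80 + j80
Denominator: (j40) + 500 = 500 + j40
|N| = √(80² + 80²) ≈ 113.14, ∠N ≈ 45.00°
|D| = √(500² + 40²) ≈ 501.6, ∠D ≈ 4.57°
|G| = 113.14 / 501.6 ≈ 0.22556
Gain = 20 log₁₀(0.22556) ≈ -12.93 dB
∠G = 45.00° − 4.57° = 40.43°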